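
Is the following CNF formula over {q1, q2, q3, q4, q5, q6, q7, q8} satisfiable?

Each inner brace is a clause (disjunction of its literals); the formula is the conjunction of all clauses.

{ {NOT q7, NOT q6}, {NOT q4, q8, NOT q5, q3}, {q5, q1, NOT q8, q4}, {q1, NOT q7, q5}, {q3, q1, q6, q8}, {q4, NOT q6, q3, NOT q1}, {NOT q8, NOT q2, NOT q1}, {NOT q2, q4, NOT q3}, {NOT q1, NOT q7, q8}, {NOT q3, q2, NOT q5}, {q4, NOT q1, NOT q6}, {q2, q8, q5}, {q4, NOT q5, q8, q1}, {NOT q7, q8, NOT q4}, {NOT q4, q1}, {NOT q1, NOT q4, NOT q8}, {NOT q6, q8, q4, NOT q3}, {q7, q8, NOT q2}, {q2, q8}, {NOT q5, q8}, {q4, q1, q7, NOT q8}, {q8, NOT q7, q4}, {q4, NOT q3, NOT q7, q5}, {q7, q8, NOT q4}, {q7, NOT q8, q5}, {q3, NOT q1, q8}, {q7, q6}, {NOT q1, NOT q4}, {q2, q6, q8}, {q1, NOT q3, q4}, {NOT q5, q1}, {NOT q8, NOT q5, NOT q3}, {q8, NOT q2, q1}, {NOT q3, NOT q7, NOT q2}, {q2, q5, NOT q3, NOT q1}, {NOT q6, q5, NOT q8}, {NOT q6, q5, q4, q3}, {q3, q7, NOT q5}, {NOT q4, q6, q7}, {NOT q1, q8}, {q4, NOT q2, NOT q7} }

Satisfiable

Branch on q7: set q7 = true.
From the singleton clause (NOT q6), q6 = false.
Branch on q1: set q1 = true.
From the singleton clause (q8), q8 = true.
From the singleton clause (NOT q2), q2 = false.
From the singleton clause (NOT q4), q4 = false.
Branch on q3: set q3 = false.
Every clause is now satisfied; q5 is unconstrained.
A satisfying assignment: q1 ↦ true, q2 ↦ false, q3 ↦ false, q4 ↦ false, q5 ↦ false, q6 ↦ false, q7 ↦ true, q8 ↦ true.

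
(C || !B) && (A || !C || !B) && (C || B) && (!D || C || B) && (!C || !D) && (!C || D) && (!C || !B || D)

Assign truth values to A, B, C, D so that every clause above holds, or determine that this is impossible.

Branch on C: set C = true.
From the singleton clause (!D), D = false.
Now (D) is unsatisfied and unit — conflict.
Backtrack on C: now try C = false.
From the singleton clause (!B), B = false.
Now (B) is unsatisfied and unit — conflict.
Either choice for C ends in contradiction.

UNSATISFIABLE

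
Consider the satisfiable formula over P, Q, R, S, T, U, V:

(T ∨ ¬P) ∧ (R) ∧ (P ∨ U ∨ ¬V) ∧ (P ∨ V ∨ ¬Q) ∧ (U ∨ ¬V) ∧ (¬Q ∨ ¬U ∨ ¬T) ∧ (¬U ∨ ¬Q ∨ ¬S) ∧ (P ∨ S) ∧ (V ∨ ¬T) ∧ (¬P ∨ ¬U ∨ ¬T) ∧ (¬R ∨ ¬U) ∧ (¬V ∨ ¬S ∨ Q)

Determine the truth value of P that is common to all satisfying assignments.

Suppose P = True.
(T) alone gives T = True.
(R) alone gives R = True.
(V) alone gives V = True.
(U) alone gives U = True.
Now (¬U) is unsatisfied and unit — conflict.
So every satisfying assignment has P = False.

False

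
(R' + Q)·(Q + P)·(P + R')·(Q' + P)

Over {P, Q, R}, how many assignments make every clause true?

There are 2^3 = 8 truth assignments over (P, Q, R).
Split on Q. With Q = 1, the clauses containing Q are satisfied and Q' drops from the rest; 2 of the 2^2 = 4 assignments to the other variables satisfy what remains.
With Q = 0, by the same count on the reduced clause set, 1 assignment works.
(One model: P=T, Q=F, R=F.)
Total: 2 + 1 = 3.

3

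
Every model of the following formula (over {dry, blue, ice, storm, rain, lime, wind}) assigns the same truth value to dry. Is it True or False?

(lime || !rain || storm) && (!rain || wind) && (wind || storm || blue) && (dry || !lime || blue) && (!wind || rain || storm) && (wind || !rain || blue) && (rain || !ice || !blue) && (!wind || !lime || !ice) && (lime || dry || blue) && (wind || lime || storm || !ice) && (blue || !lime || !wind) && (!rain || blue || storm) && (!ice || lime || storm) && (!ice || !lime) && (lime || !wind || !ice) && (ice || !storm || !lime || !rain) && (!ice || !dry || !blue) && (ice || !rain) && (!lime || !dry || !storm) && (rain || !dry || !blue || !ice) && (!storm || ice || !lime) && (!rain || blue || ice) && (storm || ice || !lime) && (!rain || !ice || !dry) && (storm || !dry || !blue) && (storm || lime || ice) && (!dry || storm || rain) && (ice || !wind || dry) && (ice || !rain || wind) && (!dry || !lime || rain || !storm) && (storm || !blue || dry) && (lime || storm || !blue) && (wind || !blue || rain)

Suppose dry = false.
Try rain = false.
Try lime = false.
(blue) alone gives blue = true.
(!ice) alone gives ice = false.
(storm) alone gives storm = true.
(!wind) alone gives wind = false.
Now (wind) is unsatisfied and unit — conflict.
Backtrack on lime: now try lime = true.
(blue) alone gives blue = true.
(!ice) alone gives ice = false.
(!storm) alone gives storm = false.
Now (storm) is unsatisfied and unit — conflict.
Either choice for lime ends in contradiction.
Backtrack on rain: now try rain = true.
(wind) alone gives wind = true.
(ice) alone gives ice = true.
(!lime) alone gives lime = false.
Now (lime) is unsatisfied and unit — conflict.
Either choice for rain ends in contradiction.
So every satisfying assignment has dry = True.

True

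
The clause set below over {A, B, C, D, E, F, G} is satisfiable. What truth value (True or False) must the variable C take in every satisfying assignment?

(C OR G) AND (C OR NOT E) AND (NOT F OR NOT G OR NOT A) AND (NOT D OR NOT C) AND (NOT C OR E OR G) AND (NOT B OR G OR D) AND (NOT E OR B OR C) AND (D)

Suppose C = true.
Unit clause (NOT D) forces D = false.
That conflicts with the unit clause (D).
So every satisfying assignment has C = False.

False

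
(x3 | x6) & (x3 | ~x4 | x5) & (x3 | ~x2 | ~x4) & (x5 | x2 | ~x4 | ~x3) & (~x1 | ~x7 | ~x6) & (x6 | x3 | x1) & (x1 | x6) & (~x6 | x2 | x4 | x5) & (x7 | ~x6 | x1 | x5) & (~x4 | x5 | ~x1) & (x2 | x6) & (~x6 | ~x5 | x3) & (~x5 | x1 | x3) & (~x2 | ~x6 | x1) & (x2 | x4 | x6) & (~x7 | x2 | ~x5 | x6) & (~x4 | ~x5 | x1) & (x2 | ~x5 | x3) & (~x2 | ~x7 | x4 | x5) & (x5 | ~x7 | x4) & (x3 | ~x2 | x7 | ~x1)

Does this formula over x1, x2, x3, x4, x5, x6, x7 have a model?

Yes

Case x3 = 1:
Case x1 = 1:
Case x7 = 0:
Case x4 = 0:
Case x2 = 1:
All clauses hold; x5, x6 can take either value.
A satisfying assignment: x1: 1,  x2: 1,  x3: 1,  x4: 0,  x5: 1,  x6: 0,  x7: 0.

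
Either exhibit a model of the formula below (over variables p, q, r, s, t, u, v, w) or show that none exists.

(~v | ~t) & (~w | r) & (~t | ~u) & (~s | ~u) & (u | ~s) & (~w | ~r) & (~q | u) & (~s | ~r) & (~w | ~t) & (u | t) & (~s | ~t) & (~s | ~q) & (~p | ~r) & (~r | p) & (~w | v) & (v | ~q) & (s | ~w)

p ↦ 1,  q ↦ 0,  r ↦ 0,  s ↦ 0,  t ↦ 0,  u ↦ 1,  v ↦ 1,  w ↦ 0

Try v = 1.
From the singleton clause (~t), t = 0.
From the singleton clause (u), u = 1.
From the singleton clause (~s), s = 0.
From the singleton clause (~w), w = 0.
Try p = 1.
From the singleton clause (~r), r = 0.
No clause remains; q is free.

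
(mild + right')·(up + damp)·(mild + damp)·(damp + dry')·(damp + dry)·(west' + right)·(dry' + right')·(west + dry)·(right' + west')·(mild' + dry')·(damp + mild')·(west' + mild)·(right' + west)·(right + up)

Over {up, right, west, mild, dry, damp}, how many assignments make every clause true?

1

There are 2^6 = 64 truth assignments over (up, right, west, mild, dry, damp).
Split on west. With west = 1, the clauses containing west are satisfied and west' drops from the rest; 0 of the 2^5 = 32 assignments to the other variables satisfy what remains.
With west = 0, by the same count on the reduced clause set, 1 assignment works.
Total: 0 + 1 = 1.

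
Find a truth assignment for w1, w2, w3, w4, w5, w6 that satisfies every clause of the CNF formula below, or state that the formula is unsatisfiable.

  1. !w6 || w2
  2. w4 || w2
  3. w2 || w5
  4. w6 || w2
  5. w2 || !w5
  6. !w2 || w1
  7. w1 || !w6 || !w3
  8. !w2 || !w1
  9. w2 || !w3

UNSATISFIABLE

Suppose w6 = false.
From the singleton clause (w2), w2 = true.
From the singleton clause (w1), w1 = true.
But (!w1) is also a unit clause — contradiction.
That branch fails; take w6 = true instead.
From the singleton clause (w2), w2 = true.
From the singleton clause (w1), w1 = true.
But (!w1) is also a unit clause — contradiction.
Either choice for w6 ends in contradiction.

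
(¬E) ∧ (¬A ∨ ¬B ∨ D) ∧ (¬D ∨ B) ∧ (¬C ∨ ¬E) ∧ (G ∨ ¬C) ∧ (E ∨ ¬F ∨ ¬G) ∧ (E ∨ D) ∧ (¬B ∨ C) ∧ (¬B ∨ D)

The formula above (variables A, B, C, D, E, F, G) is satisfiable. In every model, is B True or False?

Suppose B = False.
Unit clause (¬E) forces E = False.
Unit clause (¬D) forces D = False.
Now (D) is unsatisfied and unit — conflict.
So every satisfying assignment has B = True.

True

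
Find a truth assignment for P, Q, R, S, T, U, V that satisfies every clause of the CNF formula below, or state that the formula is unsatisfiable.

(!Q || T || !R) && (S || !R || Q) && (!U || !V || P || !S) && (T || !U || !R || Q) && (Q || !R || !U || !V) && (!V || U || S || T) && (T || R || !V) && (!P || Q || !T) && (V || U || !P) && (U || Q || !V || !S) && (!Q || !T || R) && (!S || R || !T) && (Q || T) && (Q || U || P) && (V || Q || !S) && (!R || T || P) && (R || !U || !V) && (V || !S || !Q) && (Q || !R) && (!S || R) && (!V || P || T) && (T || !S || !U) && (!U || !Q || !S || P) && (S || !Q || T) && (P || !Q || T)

Try Q = true.
Try T = true.
Unit clause (R) forces R = true.
Try V = true.
Try U = false.
No clause remains; P, S are free.

P: false, Q: true, R: true, S: true, T: true, U: false, V: true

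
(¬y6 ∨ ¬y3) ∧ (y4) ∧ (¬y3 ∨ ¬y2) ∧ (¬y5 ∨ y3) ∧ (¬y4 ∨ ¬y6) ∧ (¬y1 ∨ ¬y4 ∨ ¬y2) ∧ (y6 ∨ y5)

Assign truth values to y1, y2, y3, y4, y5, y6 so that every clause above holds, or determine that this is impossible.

(y4) alone gives y4 = True.
(¬y6) alone gives y6 = False.
(y5) alone gives y5 = True.
(y3) alone gives y3 = True.
(¬y2) alone gives y2 = False.
Every clause is now satisfied; y1 is unconstrained.

y1=True; y2=False; y3=True; y4=True; y5=True; y6=False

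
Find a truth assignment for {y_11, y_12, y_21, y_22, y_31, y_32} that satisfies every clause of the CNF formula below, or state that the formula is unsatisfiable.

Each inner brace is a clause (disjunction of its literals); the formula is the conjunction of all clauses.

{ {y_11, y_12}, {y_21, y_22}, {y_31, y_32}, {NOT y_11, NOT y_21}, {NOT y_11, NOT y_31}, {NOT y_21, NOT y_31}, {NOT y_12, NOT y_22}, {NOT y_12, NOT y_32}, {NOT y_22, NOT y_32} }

Case y_11 = true:
(NOT y_21) alone gives y_21 = false.
(y_22) alone gives y_22 = true.
(NOT y_31) alone gives y_31 = false.
(y_32) alone gives y_32 = true.
That conflicts with the unit clause (NOT y_32).
That branch fails; take y_11 = false instead.
(y_12) alone gives y_12 = true.
(NOT y_22) alone gives y_22 = false.
(y_21) alone gives y_21 = true.
(NOT y_31) alone gives y_31 = false.
(y_32) alone gives y_32 = true.
That conflicts with the unit clause (NOT y_32).
Either choice for y_11 ends in contradiction.

UNSATISFIABLE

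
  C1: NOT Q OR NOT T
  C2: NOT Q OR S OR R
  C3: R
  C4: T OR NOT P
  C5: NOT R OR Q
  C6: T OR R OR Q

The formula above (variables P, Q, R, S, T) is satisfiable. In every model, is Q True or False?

True

Suppose Q = false.
The clause (R) is unit, so R = true.
That conflicts with the unit clause (NOT R).
So every satisfying assignment has Q = True.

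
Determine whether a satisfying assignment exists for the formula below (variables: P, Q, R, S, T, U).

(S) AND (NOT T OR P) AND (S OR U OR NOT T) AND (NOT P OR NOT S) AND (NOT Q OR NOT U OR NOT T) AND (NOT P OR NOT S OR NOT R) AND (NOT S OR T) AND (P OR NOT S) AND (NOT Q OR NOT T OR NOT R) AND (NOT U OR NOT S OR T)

From the singleton clause (S), S = true.
From the singleton clause (NOT P), P = false.
That conflicts with the unit clause (P).
No assignment satisfies every clause.

No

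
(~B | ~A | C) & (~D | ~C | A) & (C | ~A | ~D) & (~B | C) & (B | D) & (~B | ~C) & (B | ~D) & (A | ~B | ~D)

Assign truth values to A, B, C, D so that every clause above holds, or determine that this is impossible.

UNSATISFIABLE

Suppose B = 0.
From the singleton clause (D), D = 1.
Now (~D) is unsatisfied and unit — conflict.
So B must be the other value — set B = 1.
From the singleton clause (C), C = 1.
Now (~C) is unsatisfied and unit — conflict.
Both values of B lead to a conflict.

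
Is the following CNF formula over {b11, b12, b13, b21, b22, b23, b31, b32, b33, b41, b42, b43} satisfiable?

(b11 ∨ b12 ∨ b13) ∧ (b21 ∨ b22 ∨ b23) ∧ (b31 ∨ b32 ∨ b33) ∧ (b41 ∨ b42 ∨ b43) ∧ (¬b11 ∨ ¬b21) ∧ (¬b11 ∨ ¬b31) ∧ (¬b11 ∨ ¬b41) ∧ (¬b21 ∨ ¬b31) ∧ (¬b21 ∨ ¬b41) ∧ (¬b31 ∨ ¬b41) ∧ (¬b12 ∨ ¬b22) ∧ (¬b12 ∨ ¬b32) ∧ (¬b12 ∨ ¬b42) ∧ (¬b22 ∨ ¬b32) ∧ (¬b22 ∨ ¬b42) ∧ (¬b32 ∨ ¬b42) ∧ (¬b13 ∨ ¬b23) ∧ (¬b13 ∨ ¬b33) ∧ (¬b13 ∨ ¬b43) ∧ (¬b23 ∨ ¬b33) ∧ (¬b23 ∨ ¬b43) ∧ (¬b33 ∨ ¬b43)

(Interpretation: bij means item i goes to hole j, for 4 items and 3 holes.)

Branch on b11: set b11 = False.
Branch on b12: set b12 = True.
From the singleton clause (¬b22), b22 = False.
From the singleton clause (¬b32), b32 = False.
From the singleton clause (¬b42), b42 = False.
Branch on b21: set b21 = True.
From the singleton clause (¬b31), b31 = False.
From the singleton clause (b33), b33 = True.
From the singleton clause (¬b41), b41 = False.
From the singleton clause (b43), b43 = True.
But (¬b43) is also a unit clause — contradiction.
Undo b21 and try b21 = False.
From the singleton clause (b23), b23 = True.
From the singleton clause (¬b13), b13 = False.
From the singleton clause (¬b33), b33 = False.
From the singleton clause (b31), b31 = True.
From the singleton clause (¬b41), b41 = False.
From the singleton clause (b43), b43 = True.
But (¬b43) is also a unit clause — contradiction.
Neither b21 = True nor b21 = False works.
Undo b12 and try b12 = False.
From the singleton clause (b13), b13 = True.
From the singleton clause (¬b23), b23 = False.
From the singleton clause (¬b33), b33 = False.
From the singleton clause (¬b43), b43 = False.
Branch on b21: set b21 = True.
From the singleton clause (¬b31), b31 = False.
From the singleton clause (b32), b32 = True.
From the singleton clause (¬b41), b41 = False.
From the singleton clause (b42), b42 = True.
But (¬b42) is also a unit clause — contradiction.
Undo b21 and try b21 = False.
From the singleton clause (b22), b22 = True.
From the singleton clause (¬b32), b32 = False.
From the singleton clause (b31), b31 = True.
From the singleton clause (¬b41), b41 = False.
From the singleton clause (b42), b42 = True.
But (¬b42) is also a unit clause — contradiction.
Neither b21 = True nor b21 = False works.
Neither b12 = True nor b12 = False works.
Undo b11 and try b11 = True.
From the singleton clause (¬b21), b21 = False.
From the singleton clause (¬b31), b31 = False.
From the singleton clause (¬b41), b41 = False.
Branch on b22: set b22 = True.
From the singleton clause (¬b12), b12 = False.
From the singleton clause (¬b32), b32 = False.
From the singleton clause (b33), b33 = True.
From the singleton clause (¬b42), b42 = False.
From the singleton clause (b43), b43 = True.
But (¬b43) is also a unit clause — contradiction.
Undo b22 and try b22 = False.
From the singleton clause (b23), b23 = True.
From the singleton clause (¬b13), b13 = False.
From the singleton clause (¬b33), b33 = False.
From the singleton clause (b32), b32 = True.
From the singleton clause (¬b12), b12 = False.
From the singleton clause (¬b42), b42 = False.
From the singleton clause (b43), b43 = True.
But (¬b43) is also a unit clause — contradiction.
Neither b22 = True nor b22 = False works.
Neither b11 = True nor b11 = False works.
No assignment satisfies every clause.

No, unsatisfiable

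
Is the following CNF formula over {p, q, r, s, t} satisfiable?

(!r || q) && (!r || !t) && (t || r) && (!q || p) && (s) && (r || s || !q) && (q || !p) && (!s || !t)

Yes

(s) alone gives s = true.
(!t) alone gives t = false.
(r) alone gives r = true.
(q) alone gives q = true.
(p) alone gives p = true.
Every clause now holds.
A satisfying assignment: p=true,  q=true,  r=true,  s=true,  t=false.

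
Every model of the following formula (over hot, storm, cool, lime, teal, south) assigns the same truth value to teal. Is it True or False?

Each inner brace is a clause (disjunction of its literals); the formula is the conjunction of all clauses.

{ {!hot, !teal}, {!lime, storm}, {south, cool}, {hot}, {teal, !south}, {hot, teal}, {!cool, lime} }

False

Suppose teal = true.
(!hot) alone gives hot = false.
Now (hot) is unsatisfied and unit — conflict.
So every satisfying assignment has teal = False.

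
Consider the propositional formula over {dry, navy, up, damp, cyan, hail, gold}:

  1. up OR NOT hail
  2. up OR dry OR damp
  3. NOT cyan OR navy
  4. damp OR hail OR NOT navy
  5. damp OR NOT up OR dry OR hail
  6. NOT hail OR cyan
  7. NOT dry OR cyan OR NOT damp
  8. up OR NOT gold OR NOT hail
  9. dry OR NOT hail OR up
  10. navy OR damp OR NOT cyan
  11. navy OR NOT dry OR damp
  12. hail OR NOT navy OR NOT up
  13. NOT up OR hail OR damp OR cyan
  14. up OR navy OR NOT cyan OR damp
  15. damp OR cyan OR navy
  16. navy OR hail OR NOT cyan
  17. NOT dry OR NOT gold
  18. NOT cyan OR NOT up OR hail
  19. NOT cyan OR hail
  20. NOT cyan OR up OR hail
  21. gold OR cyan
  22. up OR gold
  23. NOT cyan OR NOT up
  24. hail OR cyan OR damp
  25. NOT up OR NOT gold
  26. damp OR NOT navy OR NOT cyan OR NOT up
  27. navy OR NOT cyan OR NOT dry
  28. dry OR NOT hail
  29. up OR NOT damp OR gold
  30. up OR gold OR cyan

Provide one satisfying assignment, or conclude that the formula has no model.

Try up = false.
The clause (NOT hail) is unit, so hail = false.
The clause (NOT cyan) is unit, so cyan = false.
The clause (gold) is unit, so gold = true.
The clause (NOT dry) is unit, so dry = false.
The clause (damp) is unit, so damp = true.
Every clause is now satisfied; navy is unconstrained.

dry: false,  navy: false,  up: false,  damp: true,  cyan: false,  hail: false,  gold: true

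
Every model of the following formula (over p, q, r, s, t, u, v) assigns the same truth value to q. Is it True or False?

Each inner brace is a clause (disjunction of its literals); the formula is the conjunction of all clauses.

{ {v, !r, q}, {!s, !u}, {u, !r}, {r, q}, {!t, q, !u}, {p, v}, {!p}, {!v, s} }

True

Suppose q = false.
(r) alone gives r = true.
(v) alone gives v = true.
(u) alone gives u = true.
(!s) alone gives s = false.
That conflicts with the unit clause (s).
So every satisfying assignment has q = True.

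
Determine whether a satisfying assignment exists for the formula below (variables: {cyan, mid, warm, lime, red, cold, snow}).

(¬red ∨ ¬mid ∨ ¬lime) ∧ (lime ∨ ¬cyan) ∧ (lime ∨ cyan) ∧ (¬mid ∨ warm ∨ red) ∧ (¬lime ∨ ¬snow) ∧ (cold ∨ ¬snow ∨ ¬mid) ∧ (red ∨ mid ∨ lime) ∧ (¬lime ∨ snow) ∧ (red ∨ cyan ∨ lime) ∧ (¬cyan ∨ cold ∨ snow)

No

Case lime = True:
The clause (¬snow) is unit, so snow = False.
That conflicts with the unit clause (snow).
So lime must be the other value — set lime = False.
The clause (¬cyan) is unit, so cyan = False.
That conflicts with the unit clause (cyan).
Both values of lime lead to a conflict.
No assignment satisfies every clause.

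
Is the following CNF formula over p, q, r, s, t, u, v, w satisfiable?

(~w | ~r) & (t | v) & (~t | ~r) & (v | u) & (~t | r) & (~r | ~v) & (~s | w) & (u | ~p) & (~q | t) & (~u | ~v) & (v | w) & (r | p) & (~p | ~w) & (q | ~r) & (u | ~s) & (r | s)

Branch on w: set w = 0.
From the singleton clause (~s), s = 0.
From the singleton clause (v), v = 1.
From the singleton clause (~r), r = 0.
That conflicts with the unit clause (r).
Undo w and try w = 1.
From the singleton clause (~r), r = 0.
From the singleton clause (~t), t = 0.
From the singleton clause (v), v = 1.
From the singleton clause (~q), q = 0.
From the singleton clause (~u), u = 0.
From the singleton clause (~p), p = 0.
That conflicts with the unit clause (p).
Either choice for w ends in contradiction.
No assignment satisfies every clause.

No, unsatisfiable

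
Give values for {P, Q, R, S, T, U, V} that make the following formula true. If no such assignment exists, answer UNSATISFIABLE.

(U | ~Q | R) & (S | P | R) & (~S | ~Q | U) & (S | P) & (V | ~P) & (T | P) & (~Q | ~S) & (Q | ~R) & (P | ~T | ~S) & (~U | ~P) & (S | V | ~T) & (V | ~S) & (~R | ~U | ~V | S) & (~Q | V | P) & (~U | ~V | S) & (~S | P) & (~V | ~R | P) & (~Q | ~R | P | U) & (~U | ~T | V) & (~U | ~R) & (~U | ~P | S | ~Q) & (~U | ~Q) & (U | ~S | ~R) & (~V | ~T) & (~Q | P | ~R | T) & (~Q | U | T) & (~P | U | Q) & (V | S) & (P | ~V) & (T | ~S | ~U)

UNSATISFIABLE

Try S = 1.
Unit clause (~Q) forces Q = 0.
Unit clause (~R) forces R = 0.
Unit clause (V) forces V = 1.
Unit clause (P) forces P = 1.
Unit clause (~U) forces U = 0.
But (U) is also a unit clause — contradiction.
So S must be the other value — set S = 0.
Unit clause (P) forces P = 1.
Unit clause (V) forces V = 1.
Unit clause (~U) forces U = 0.
Unit clause (~T) forces T = 0.
Unit clause (~Q) forces Q = 0.
But (Q) is also a unit clause — contradiction.
Either choice for S ends in contradiction.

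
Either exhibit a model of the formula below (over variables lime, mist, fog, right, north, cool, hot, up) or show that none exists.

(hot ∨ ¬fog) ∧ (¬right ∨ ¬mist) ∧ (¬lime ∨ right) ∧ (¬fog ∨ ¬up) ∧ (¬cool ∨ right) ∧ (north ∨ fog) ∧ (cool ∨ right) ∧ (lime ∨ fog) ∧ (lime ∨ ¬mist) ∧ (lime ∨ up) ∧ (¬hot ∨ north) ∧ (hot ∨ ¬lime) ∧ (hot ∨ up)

Suppose hot = True.
From the singleton clause (north), north = True.
Suppose right = True.
From the singleton clause (¬mist), mist = False.
Suppose fog = False.
From the singleton clause (lime), lime = True.
All clauses hold; cool, up can take either value.

lime: True,  mist: False,  fog: False,  right: True,  north: True,  cool: True,  hot: True,  up: False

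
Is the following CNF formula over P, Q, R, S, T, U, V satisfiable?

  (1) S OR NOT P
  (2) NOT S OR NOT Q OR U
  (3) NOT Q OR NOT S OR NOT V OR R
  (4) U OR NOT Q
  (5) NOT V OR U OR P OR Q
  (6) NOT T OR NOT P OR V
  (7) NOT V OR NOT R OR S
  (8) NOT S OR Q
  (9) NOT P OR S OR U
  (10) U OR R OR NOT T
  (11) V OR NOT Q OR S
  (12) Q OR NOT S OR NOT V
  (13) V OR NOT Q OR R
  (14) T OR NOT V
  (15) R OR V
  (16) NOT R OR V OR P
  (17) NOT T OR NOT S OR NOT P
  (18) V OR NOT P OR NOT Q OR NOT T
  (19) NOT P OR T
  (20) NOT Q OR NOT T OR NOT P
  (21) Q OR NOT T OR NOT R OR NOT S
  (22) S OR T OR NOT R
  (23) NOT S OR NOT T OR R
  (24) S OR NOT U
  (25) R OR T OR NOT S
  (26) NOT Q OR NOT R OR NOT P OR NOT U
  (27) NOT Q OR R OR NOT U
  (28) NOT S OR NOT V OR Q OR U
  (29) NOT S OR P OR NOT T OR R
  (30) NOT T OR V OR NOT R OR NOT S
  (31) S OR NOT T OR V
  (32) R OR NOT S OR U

Branch on S: set S = true.
Unit clause (Q) forces Q = true.
Unit clause (U) forces U = true.
Unit clause (R) forces R = true.
Unit clause (NOT P) forces P = false.
Unit clause (V) forces V = true.
Unit clause (T) forces T = true.
Every clause now holds.
A satisfying assignment: P: false; Q: true; R: true; S: true; T: true; U: true; V: true.

Yes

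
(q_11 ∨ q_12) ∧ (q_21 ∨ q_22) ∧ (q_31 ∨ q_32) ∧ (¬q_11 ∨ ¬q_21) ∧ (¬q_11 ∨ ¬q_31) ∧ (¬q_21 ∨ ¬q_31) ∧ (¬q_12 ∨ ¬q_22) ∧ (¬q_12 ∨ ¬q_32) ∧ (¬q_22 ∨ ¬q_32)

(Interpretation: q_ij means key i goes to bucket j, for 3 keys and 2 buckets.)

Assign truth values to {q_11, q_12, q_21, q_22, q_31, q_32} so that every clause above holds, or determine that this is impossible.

Try q_11 = True.
The clause (¬q_21) is unit, so q_21 = False.
The clause (q_22) is unit, so q_22 = True.
The clause (¬q_31) is unit, so q_31 = False.
The clause (q_32) is unit, so q_32 = True.
But (¬q_32) is also a unit clause — contradiction.
That branch fails; take q_11 = False instead.
The clause (q_12) is unit, so q_12 = True.
The clause (¬q_22) is unit, so q_22 = False.
The clause (q_21) is unit, so q_21 = True.
The clause (¬q_31) is unit, so q_31 = False.
The clause (q_32) is unit, so q_32 = True.
But (¬q_32) is also a unit clause — contradiction.
Either choice for q_11 ends in contradiction.

UNSATISFIABLE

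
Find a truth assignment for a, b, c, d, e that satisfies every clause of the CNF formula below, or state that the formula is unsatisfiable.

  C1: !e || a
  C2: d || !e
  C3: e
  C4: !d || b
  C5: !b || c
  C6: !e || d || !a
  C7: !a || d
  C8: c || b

a ↦ true; b ↦ true; c ↦ true; d ↦ true; e ↦ true

(e) alone gives e = true.
(a) alone gives a = true.
(d) alone gives d = true.
(b) alone gives b = true.
(c) alone gives c = true.
Every clause now holds.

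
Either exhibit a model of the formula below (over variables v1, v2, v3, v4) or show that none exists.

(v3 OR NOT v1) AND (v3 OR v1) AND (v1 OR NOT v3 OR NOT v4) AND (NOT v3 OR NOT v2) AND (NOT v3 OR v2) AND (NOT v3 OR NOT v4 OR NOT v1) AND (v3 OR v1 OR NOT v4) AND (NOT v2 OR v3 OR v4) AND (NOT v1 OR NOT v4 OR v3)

Try v3 = true.
From the singleton clause (NOT v2), v2 = false.
But (v2) is also a unit clause — contradiction.
Backtrack on v3: now try v3 = false.
From the singleton clause (NOT v1), v1 = false.
But (v1) is also a unit clause — contradiction.
Neither v3 = true nor v3 = false works.

UNSATISFIABLE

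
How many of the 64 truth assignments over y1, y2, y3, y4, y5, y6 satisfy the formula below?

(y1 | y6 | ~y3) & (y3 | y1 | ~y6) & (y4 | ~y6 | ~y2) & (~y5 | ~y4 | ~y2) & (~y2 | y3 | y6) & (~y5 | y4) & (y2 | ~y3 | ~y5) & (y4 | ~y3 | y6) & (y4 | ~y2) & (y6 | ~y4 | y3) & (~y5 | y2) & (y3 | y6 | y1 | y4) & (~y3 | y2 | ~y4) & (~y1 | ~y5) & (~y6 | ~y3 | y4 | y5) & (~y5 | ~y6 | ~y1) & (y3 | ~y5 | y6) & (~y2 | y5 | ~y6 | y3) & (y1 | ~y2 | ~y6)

There are 2^6 = 64 truth assignments over (y1, y2, y3, y4, y5, y6).
Split on y6. With y6 = 1, the clauses containing y6 are satisfied and ~y6 drops from the rest; 3 of the 2^5 = 32 assignments to the other variables satisfy what remains.
With y6 = 0, by the same count on the reduced clause set, 2 assignments work.
Total: 3 + 2 = 5.

5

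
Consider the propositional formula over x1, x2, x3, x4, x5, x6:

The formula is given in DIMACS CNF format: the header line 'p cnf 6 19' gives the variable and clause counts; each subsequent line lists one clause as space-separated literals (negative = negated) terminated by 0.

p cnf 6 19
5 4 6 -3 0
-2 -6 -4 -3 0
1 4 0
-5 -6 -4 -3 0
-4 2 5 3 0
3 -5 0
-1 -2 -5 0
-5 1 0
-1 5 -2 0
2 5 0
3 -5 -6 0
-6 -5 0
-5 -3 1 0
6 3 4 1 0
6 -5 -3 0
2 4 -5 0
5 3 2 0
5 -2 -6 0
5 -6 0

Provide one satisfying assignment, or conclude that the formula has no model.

Try x1 = False.
(x4) alone gives x4 = True.
(¬x5) alone gives x5 = False.
(x2) alone gives x2 = True.
(¬x6) alone gives x6 = False.
Every clause is now satisfied; x3 is unconstrained.

x1=False; x2=True; x3=False; x4=True; x5=False; x6=False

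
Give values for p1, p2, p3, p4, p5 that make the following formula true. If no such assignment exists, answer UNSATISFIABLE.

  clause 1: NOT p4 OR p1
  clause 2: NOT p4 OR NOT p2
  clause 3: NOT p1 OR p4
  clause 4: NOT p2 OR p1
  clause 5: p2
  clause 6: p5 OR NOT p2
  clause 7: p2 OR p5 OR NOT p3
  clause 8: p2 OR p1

UNSATISFIABLE

(p2) alone gives p2 = true.
(NOT p4) alone gives p4 = false.
(NOT p1) alone gives p1 = false.
That conflicts with the unit clause (p1).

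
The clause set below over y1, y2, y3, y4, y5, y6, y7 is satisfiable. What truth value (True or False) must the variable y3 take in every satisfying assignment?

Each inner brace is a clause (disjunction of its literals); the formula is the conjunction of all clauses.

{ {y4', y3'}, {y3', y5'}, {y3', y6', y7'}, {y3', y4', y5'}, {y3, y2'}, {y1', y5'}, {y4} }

Suppose y3 = 1.
From the singleton clause (y4'), y4 = 0.
Now (y4) is unsatisfied and unit — conflict.
So every satisfying assignment has y3 = False.

False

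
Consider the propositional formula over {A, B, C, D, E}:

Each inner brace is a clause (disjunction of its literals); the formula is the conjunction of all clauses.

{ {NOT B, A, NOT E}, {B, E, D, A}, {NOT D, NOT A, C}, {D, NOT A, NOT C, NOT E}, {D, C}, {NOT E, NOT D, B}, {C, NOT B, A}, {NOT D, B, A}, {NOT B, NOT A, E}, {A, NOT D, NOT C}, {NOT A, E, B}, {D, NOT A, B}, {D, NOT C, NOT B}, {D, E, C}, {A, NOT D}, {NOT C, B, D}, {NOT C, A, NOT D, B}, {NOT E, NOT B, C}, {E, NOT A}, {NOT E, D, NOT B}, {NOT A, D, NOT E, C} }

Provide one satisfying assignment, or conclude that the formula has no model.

Case D = true:
From the singleton clause (A), A = true.
From the singleton clause (C), C = true.
From the singleton clause (E), E = true.
From the singleton clause (B), B = true.
This assignment satisfies each clause.

A: true,  B: true,  C: true,  D: true,  E: true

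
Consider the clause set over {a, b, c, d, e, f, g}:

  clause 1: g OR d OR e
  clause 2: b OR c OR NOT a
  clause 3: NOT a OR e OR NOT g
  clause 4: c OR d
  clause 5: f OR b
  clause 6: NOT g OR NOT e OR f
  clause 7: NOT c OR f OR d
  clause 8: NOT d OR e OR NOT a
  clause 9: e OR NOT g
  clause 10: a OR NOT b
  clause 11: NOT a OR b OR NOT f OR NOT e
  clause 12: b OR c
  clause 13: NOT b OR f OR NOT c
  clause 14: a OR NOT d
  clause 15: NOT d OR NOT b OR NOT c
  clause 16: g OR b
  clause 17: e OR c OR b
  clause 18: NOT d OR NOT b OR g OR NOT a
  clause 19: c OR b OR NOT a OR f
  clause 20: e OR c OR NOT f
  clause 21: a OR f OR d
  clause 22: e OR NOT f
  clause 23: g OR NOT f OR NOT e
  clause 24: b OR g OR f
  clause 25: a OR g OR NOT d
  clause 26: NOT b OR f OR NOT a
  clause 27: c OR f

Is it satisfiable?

Try c = true.
Try f = true.
The clause (e) is unit, so e = true.
The clause (g) is unit, so g = true.
Try a = false.
The clause (NOT b) is unit, so b = false.
The clause (NOT d) is unit, so d = false.
This assignment satisfies each clause.
A satisfying assignment: a: false,  b: false,  c: true,  d: false,  e: true,  f: true,  g: true.

Yes, satisfiable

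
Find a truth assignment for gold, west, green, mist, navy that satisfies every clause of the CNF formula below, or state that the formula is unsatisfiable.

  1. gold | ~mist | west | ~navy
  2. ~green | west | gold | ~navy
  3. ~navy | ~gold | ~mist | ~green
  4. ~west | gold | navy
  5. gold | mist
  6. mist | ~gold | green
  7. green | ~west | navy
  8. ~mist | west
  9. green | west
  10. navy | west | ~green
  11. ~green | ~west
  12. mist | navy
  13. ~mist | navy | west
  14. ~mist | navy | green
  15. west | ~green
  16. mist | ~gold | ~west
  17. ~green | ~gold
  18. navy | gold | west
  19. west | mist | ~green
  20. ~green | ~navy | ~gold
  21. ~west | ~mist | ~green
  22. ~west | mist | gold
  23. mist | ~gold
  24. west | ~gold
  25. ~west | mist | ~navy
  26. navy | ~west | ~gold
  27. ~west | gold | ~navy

gold: 1; west: 1; green: 0; mist: 1; navy: 1

Suppose gold = 1.
Unit clause (~green) forces green = 0.
Unit clause (mist) forces mist = 1.
Unit clause (west) forces west = 1.
Unit clause (navy) forces navy = 1.
Every clause now holds.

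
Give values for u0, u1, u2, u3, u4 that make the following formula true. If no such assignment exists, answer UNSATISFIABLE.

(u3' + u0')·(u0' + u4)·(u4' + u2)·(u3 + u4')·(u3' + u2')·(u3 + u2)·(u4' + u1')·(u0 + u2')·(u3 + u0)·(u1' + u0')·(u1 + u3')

u0 ↦ 0,  u1 ↦ 1,  u2 ↦ 0,  u3 ↦ 1,  u4 ↦ 0

Try u3 = 1.
The clause (u0') is unit, so u0 = 0.
The clause (u2') is unit, so u2 = 0.
The clause (u4') is unit, so u4 = 0.
The clause (u1) is unit, so u1 = 1.
Every clause now holds.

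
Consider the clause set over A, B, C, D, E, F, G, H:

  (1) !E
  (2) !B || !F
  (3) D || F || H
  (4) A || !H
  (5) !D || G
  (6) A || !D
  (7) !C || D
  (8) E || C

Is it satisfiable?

Yes

(!E) alone gives E = false.
(C) alone gives C = true.
(D) alone gives D = true.
(G) alone gives G = true.
(A) alone gives A = true.
Suppose B = false.
Every clause is now satisfied; F, H are unconstrained.
A satisfying assignment: A=true; B=false; C=true; D=true; E=false; F=false; G=true; H=false.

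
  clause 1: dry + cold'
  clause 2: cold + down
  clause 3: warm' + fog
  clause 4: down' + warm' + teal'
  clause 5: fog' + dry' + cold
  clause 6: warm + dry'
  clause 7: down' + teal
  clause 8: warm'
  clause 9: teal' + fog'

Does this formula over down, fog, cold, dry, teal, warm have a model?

(warm') alone gives warm = 0.
(dry') alone gives dry = 0.
(cold') alone gives cold = 0.
(down) alone gives down = 1.
(teal) alone gives teal = 1.
(fog') alone gives fog = 0.
Every clause now holds.
A satisfying assignment: down ↦ 1, fog ↦ 0, cold ↦ 0, dry ↦ 0, teal ↦ 1, warm ↦ 0.

Yes, satisfiable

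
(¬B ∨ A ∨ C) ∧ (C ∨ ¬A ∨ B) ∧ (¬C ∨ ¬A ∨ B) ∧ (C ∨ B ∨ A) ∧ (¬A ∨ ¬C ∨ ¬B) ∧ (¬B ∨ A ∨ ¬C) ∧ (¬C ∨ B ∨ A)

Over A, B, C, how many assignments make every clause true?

1

There are 2^3 = 8 truth assignments over (A, B, C).
Split on C. With C = True, the clauses containing C are satisfied and ¬C drops from the rest; 0 of the 2^2 = 4 assignments to the other variables satisfy what remains.
With C = False, by the same count on the reduced clause set, 1 assignment works.
Total: 0 + 1 = 1.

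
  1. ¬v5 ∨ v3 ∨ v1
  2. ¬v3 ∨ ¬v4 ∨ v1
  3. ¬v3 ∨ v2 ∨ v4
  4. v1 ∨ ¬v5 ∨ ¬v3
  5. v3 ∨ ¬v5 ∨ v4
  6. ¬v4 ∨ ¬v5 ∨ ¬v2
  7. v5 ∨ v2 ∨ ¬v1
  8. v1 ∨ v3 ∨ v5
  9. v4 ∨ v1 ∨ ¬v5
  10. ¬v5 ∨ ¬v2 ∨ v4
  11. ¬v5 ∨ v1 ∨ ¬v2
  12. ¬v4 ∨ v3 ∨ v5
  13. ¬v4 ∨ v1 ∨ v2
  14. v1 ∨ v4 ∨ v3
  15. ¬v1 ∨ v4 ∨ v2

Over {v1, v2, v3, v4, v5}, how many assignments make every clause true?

6

There are 2^5 = 32 truth assignments over (v1, v2, v3, v4, v5).
Split on v2. With v2 = True, the clauses containing v2 are satisfied and ¬v2 drops from the rest; 4 of the 2^4 = 16 assignments to the other variables satisfy what remains.
With v2 = False, by the same count on the reduced clause set, 2 assignments work.
Total: 4 + 2 = 6.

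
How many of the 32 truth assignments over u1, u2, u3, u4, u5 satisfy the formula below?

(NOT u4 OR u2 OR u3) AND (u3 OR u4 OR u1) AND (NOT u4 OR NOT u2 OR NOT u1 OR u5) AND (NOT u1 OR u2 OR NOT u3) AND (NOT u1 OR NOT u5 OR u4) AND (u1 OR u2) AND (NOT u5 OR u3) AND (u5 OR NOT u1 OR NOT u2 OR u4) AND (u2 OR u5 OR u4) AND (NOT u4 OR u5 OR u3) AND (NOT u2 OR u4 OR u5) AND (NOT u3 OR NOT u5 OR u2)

4

There are 2^5 = 32 truth assignments over (u1, u2, u3, u4, u5).
Split on u4. With u4 = true, the clauses containing u4 are satisfied and NOT u4 drops from the rest; 3 of the 2^4 = 16 assignments to the other variables satisfy what remains.
With u4 = false, by the same count on the reduced clause set, 1 assignment works.
(One model: u1=F, u2=T, u3=T, u4=F, u5=T.)
Total: 3 + 1 = 4.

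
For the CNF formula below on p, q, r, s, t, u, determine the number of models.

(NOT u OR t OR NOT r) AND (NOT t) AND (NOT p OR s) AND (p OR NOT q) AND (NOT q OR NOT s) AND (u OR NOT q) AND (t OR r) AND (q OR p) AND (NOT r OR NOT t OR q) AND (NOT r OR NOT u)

1

There are 2^6 = 64 truth assignments over (p, q, r, s, t, u).
Split on r. With r = true, the clauses containing r are satisfied and NOT r drops from the rest; 1 of the 2^5 = 32 assignments to the other variables satisfy what remains.
With r = false, by the same count on the reduced clause set, 0 assignments work.
Total: 1 + 0 = 1.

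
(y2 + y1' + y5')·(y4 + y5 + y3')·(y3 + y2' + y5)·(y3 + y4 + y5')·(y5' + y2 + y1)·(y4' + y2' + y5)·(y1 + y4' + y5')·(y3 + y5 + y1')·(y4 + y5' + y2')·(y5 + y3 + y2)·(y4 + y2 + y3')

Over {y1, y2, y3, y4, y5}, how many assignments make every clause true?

There are 2^5 = 32 truth assignments over (y1, y2, y3, y4, y5).
Split on y3. With y3 = 1, the clauses containing y3 are satisfied and y3' drops from the rest; 3 of the 2^4 = 16 assignments to the other variables satisfy what remains.
With y3 = 0, by the same count on the reduced clause set, 1 assignment works.
Total: 3 + 1 = 4.

4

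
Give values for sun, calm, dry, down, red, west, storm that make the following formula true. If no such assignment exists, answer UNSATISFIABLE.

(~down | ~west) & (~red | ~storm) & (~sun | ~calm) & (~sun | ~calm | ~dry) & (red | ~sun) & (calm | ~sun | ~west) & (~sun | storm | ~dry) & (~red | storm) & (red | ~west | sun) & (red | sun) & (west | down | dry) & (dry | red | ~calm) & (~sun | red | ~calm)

Branch on down: set down = 0.
Branch on red: set red = 0.
(~sun) alone gives sun = 0.
That conflicts with the unit clause (sun).
So red must be the other value — set red = 1.
(~storm) alone gives storm = 0.
That conflicts with the unit clause (storm).
Either choice for red ends in contradiction.
So down must be the other value — set down = 1.
(~west) alone gives west = 0.
Branch on red: set red = 0.
(~sun) alone gives sun = 0.
That conflicts with the unit clause (sun).
So red must be the other value — set red = 1.
(~storm) alone gives storm = 0.
That conflicts with the unit clause (storm).
Either choice for red ends in contradiction.
Either choice for down ends in contradiction.

UNSATISFIABLE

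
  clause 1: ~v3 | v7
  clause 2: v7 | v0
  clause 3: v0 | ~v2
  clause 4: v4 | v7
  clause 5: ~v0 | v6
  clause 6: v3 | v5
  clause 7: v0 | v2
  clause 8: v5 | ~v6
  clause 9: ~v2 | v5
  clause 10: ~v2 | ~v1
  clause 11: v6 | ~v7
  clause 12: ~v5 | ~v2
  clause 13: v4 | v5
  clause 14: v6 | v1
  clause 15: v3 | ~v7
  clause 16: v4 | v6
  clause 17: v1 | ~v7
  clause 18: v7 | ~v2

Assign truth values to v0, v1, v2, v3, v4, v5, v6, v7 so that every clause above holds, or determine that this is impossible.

v0 ↦ 1, v1 ↦ 1, v2 ↦ 0, v3 ↦ 0, v4 ↦ 1, v5 ↦ 1, v6 ↦ 1, v7 ↦ 0

Branch on v3: set v3 = 0.
From the singleton clause (v5), v5 = 1.
From the singleton clause (~v2), v2 = 0.
From the singleton clause (v0), v0 = 1.
From the singleton clause (v6), v6 = 1.
From the singleton clause (~v7), v7 = 0.
From the singleton clause (v4), v4 = 1.
No clause remains; v1 is free.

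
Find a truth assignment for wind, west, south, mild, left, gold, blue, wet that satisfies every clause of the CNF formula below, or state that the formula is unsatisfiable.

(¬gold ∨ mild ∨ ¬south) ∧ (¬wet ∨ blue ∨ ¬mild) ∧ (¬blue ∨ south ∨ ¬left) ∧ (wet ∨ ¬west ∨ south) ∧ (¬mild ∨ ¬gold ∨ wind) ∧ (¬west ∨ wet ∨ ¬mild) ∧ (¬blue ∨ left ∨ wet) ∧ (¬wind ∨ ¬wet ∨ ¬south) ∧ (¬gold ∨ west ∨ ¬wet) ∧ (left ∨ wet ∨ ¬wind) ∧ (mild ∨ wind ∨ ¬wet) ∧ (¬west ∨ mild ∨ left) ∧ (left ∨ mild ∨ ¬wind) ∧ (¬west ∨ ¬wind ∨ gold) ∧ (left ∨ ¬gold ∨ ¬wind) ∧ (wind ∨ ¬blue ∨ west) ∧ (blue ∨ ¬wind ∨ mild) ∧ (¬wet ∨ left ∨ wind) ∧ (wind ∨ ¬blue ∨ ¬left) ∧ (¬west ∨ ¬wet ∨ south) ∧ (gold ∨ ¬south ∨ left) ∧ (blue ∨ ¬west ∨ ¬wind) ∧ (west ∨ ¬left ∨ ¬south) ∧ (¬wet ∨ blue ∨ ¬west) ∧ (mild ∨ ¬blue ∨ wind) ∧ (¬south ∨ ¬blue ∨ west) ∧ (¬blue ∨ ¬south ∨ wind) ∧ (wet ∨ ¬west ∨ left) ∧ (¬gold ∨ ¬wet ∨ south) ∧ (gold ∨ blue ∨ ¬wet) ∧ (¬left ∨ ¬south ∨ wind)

Case gold = False:
Case west = False:
Case wind = True:
Case wet = True:
(¬south) alone gives south = False.
(blue) alone gives blue = True.
(¬left) alone gives left = False.
(mild) alone gives mild = True.
This assignment satisfies each clause.

wind: True; west: False; south: False; mild: True; left: False; gold: False; blue: True; wet: True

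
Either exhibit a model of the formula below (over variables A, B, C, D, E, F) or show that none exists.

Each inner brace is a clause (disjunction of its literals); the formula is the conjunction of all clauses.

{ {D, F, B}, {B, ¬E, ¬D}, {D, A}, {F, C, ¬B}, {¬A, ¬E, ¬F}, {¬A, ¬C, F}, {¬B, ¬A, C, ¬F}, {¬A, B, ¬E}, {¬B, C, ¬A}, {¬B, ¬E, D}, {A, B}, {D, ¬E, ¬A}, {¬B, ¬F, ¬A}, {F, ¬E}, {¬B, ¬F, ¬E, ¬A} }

A: True; B: False; C: False; D: True; E: False; F: True

Try D = True.
Try B = False.
The clause (¬E) is unit, so E = False.
The clause (A) is unit, so A = True.
Try C = False.
All clauses hold; F can take either value.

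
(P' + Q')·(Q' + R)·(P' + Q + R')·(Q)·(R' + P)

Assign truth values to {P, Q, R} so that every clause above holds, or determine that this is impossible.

(Q) alone gives Q = 1.
(P') alone gives P = 0.
(R) alone gives R = 1.
That conflicts with the unit clause (R').

UNSATISFIABLE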